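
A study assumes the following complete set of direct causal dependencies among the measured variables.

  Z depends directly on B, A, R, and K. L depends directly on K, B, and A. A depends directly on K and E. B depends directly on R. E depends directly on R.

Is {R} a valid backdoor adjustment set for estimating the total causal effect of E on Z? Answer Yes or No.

Backdoor paths from E to Z (paths whose first edge points into E):
  P1: E <- R -> B -> Z
  P2: E <- R -> B -> L <- K -> A -> Z
  P3: E <- R -> B -> L <- K -> Z
  P4: E <- R -> B -> L <- A <- K -> Z
  P5: E <- R -> B -> L <- A -> Z
  P6: E <- R -> Z
Condition 1 (no descendant of E in the set): holds — descendants of E are {A, L, Z}; none are in {R}.
Condition 2 (every backdoor path blocked by {R}):
  P1: blocked at fork node R ∈ conditioning set.
  P2: blocked at fork node R ∈ conditioning set.
  P3: blocked at fork node R ∈ conditioning set.
  P4: blocked at fork node R ∈ conditioning set.
  P5: blocked at fork node R ∈ conditioning set.
  P6: blocked at fork node R ∈ conditioning set.
{R} satisfies the backdoor criterion.

Yes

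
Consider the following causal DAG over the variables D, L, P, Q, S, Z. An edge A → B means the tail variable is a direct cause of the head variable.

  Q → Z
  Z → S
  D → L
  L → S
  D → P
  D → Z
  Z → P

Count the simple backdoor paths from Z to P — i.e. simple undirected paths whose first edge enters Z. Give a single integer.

A backdoor path from Z to P is any simple undirected path whose first edge points into Z (i.e. leaves Z via a parent).
Parents of Z: {D, Q}.
Enumerating:
  P1: Z <- D -> P
That exhausts the simple backdoor paths. Count: 1.

1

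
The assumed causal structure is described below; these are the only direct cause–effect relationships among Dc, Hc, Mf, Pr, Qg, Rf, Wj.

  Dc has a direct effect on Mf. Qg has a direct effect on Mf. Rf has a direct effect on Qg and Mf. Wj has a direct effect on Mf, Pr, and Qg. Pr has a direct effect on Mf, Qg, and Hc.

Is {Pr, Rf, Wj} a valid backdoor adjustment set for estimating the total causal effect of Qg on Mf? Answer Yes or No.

Backdoor paths from Qg to Mf (paths whose first edge points into Qg):
  P1: Qg <- Wj -> Pr -> Mf
  P2: Qg <- Wj -> Mf
  P3: Qg <- Rf -> Mf
  P4: Qg <- Pr <- Wj -> Mf
  P5: Qg <- Pr -> Mf
Condition 1 (no descendant of Qg in the set): holds — descendants of Qg are {Mf}; none are in {Pr, Rf, Wj}.
Condition 2 (every backdoor path blocked by {Pr, Rf, Wj}):
  P1: blocked at fork node Wj ∈ conditioning set.
  P2: blocked at fork node Wj ∈ conditioning set.
  P3: blocked at fork node Rf ∈ conditioning set.
  P4: blocked at chain node Pr ∈ conditioning set.
  P5: blocked at fork node Pr ∈ conditioning set.
{Pr, Rf, Wj} satisfies the backdoor criterion.

Yes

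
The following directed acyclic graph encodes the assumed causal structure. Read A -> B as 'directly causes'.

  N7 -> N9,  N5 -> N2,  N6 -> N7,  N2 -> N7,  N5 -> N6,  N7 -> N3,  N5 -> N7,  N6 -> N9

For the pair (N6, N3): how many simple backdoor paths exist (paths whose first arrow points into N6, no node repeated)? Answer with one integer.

A backdoor path from N6 to N3 is any simple undirected path whose first edge points into N6 (i.e. leaves N6 via a parent).
Parents of N6: {N5}.
Enumerating:
  P1: N6 <- N5 -> N2 -> N7 -> N3
  P2: N6 <- N5 -> N7 -> N3
That exhausts the simple backdoor paths. Count: 2.

2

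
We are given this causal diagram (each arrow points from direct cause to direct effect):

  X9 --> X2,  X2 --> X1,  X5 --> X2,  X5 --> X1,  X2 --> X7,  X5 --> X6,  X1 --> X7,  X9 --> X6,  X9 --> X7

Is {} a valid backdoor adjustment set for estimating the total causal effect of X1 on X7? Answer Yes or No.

No

Backdoor paths from X1 to X7 (paths whose first edge points into X1):
  P1: X1 <- X5 -> X2 <- X9 -> X7
  P2: X1 <- X5 -> X2 -> X7
  P3: X1 <- X5 -> X6 <- X9 -> X2 -> X7
  P4: X1 <- X5 -> X6 <- X9 -> X7
  P5: X1 <- X2 <- X9 -> X7
  P6: X1 <- X2 <- X5 -> X6 <- X9 -> X7
  P7: X1 <- X2 -> X7
Condition 1 (no descendant of X1 in the set): holds — descendants of X1 are {X7}; none are in {}.
Condition 2 (every backdoor path blocked by {}):
  P1: blocked at collider X2 (neither it nor any descendant is in the conditioning set).
  P2: open — no interior node is in the conditioning set.
  P3: blocked at collider X6 (neither it nor any descendant is in the conditioning set).
  P4: blocked at collider X6 (neither it nor any descendant is in the conditioning set).
  P5: open — no interior node is in the conditioning set.
  P6: blocked at collider X6 (neither it nor any descendant is in the conditioning set).
  P7: open — no interior node is in the conditioning set.
{} does not satisfy the backdoor criterion.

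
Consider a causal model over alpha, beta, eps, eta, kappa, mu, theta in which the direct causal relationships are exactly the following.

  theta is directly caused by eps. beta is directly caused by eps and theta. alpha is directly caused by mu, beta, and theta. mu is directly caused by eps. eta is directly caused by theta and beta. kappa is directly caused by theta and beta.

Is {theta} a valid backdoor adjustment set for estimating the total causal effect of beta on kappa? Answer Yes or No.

Backdoor paths from beta to kappa (paths whose first edge points into beta):
  P1: beta <- eps -> theta -> kappa
  P2: beta <- eps -> mu -> alpha <- theta -> kappa
  P3: beta <- theta -> kappa
Condition 1 (no descendant of beta in the set): holds — descendants of beta are {alpha, eta, kappa}; none are in {theta}.
Condition 2 (every backdoor path blocked by {theta}):
  P1: blocked at chain node theta ∈ conditioning set.
  P2: blocked at collider alpha (neither it nor any descendant is in the conditioning set).
  P3: blocked at fork node theta ∈ conditioning set.
{theta} satisfies the backdoor criterion.

Yes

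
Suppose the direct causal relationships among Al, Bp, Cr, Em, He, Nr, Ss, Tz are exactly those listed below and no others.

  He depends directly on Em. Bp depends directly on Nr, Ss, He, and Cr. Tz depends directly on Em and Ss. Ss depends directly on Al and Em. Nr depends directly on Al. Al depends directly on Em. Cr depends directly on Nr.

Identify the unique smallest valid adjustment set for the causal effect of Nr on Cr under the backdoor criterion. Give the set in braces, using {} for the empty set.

Variables eligible for adjustment (non-descendants of Nr, excluding Nr and Cr): {Al, Em, He, Ss, Tz}.
Backdoor paths from Nr to Cr:
  P1: Nr <- Al <- Em -> Ss -> Bp <- Cr
  P2: Nr <- Al <- Em -> He -> Bp <- Cr
  P3: Nr <- Al <- Em -> Tz <- Ss -> Bp <- Cr
  P4: Nr <- Al -> Ss <- Em -> He -> Bp <- Cr
  P5: Nr <- Al -> Ss -> Bp <- Cr
  P6: Nr <- Al -> Ss -> Tz <- Em -> He -> Bp <- Cr
Each backdoor path contains an unconditioned collider, so every path is already blocked with the empty conditioning set:
  P1: blocked at collider Bp (neither it nor any descendant is in the conditioning set).
  P2: blocked at collider Bp (neither it nor any descendant is in the conditioning set).
  P3: blocked at collider Tz (neither it nor any descendant is in the conditioning set).
  P4: blocked at collider Ss (neither it nor any descendant is in the conditioning set).
  P5: blocked at collider Bp (neither it nor any descendant is in the conditioning set).
  P6: blocked at collider Tz (neither it nor any descendant is in the conditioning set).
The empty set is therefore the unique smallest valid set.

{}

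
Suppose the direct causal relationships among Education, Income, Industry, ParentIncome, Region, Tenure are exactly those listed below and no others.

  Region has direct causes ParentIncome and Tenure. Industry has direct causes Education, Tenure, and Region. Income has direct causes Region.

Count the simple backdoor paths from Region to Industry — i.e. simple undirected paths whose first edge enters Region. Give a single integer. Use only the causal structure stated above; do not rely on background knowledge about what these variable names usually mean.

1

A backdoor path from Region to Industry is any simple undirected path whose first edge points into Region (i.e. leaves Region via a parent).
Parents of Region: {ParentIncome, Tenure}.
Enumerating:
  P1: Region <- Tenure -> Industry
That exhausts the simple backdoor paths. Count: 1.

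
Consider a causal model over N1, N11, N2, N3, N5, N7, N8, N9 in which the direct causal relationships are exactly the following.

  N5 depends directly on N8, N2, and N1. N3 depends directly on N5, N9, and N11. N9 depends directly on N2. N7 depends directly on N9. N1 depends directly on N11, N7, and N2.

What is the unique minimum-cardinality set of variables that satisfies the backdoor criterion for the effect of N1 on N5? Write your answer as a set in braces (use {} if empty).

{N2}

Variables eligible for adjustment (non-descendants of N1, excluding N1 and N5): {N11, N2, N7, N8, N9}.
Backdoor paths from N1 to N5:
  P1: N1 <- N2 -> N9 -> N3 <- N5
  P2: N1 <- N2 -> N5
  P3: N1 <- N7 <- N9 <- N2 -> N5
  P4: N1 <- N7 <- N9 -> N3 <- N5
  P5: N1 <- N11 -> N3 <- N9 <- N2 -> N5
  P6: N1 <- N11 -> N3 <- N5
The empty set is not sufficient: P2 (N1 <- N2 -> N5) has no collider blocking it and no conditioned non-collider, so it is open.
Try {N2}:
  P1: blocked at fork node N2 ∈ conditioning set.
  P2: blocked at fork node N2 ∈ conditioning set.
  P3: blocked at fork node N2 ∈ conditioning set.
  P4: blocked at collider N3 (neither it nor any descendant is in the conditioning set).
  P5: blocked at collider N3 (neither it nor any descendant is in the conditioning set).
  P6: blocked at collider N3 (neither it nor any descendant is in the conditioning set).
{N2} contains no descendant of N1 and blocks every backdoor path.
No other singleton works — e.g. {N8} leaves P2 open — so {N2} is the unique smallest valid adjustment set.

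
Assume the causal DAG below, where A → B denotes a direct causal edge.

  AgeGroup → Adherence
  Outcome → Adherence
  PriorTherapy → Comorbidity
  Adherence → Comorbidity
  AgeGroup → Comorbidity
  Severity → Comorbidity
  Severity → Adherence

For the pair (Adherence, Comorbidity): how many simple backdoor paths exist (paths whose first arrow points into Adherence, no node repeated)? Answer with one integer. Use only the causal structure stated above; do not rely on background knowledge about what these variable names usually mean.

2

A backdoor path from Adherence to Comorbidity is any simple undirected path whose first edge points into Adherence (i.e. leaves Adherence via a parent).
Parents of Adherence: {AgeGroup, Outcome, Severity}.
Enumerating:
  P1: Adherence <- AgeGroup -> Comorbidity
  P2: Adherence <- Severity -> Comorbidity
That exhausts the simple backdoor paths. Count: 2.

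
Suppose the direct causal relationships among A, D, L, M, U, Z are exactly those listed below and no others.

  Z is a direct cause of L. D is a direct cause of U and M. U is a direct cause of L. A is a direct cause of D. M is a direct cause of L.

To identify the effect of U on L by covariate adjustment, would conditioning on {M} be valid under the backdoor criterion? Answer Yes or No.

Yes

Backdoor paths from U to L (paths whose first edge points into U):
  P1: U <- D -> M -> L
Condition 1 (no descendant of U in the set): holds — descendants of U are {L}; none are in {M}.
Condition 2 (every backdoor path blocked by {M}):
  P1: blocked at chain node M ∈ conditioning set.
{M} satisfies the backdoor criterion.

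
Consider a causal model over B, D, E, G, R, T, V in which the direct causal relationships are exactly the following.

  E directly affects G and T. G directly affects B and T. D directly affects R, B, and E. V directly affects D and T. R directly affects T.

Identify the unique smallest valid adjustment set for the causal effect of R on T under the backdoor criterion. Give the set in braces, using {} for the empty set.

Variables eligible for adjustment (non-descendants of R, excluding R and T): {B, D, E, G, V}.
Backdoor paths from R to T:
  P1: R <- D <- V -> T
  P2: R <- D -> E -> G -> T
  P3: R <- D -> E -> T
  P4: R <- D -> B <- G <- E -> T
  P5: R <- D -> B <- G -> T
The empty set is not sufficient: P1 (R <- D <- V -> T) has no collider blocking it and no conditioned non-collider, so it is open.
Try {D}:
  P1: blocked at chain node D ∈ conditioning set.
  P2: blocked at fork node D ∈ conditioning set.
  P3: blocked at fork node D ∈ conditioning set.
  P4: blocked at fork node D ∈ conditioning set.
  P5: blocked at fork node D ∈ conditioning set.
{D} contains no descendant of R and blocks every backdoor path.
No other singleton works — e.g. {V} leaves P2 open — so {D} is the unique smallest valid adjustment set.

{D}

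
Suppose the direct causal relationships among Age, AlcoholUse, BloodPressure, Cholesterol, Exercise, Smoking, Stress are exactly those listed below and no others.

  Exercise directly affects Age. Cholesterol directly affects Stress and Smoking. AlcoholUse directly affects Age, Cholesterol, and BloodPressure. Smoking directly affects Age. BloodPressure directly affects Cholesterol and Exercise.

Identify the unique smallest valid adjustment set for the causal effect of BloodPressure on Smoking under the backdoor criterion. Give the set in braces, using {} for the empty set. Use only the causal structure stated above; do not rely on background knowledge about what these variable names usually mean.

Variables eligible for adjustment (non-descendants of BloodPressure, excluding BloodPressure and Smoking): {AlcoholUse}.
Backdoor paths from BloodPressure to Smoking:
  P1: BloodPressure <- AlcoholUse -> Cholesterol -> Smoking
  P2: BloodPressure <- AlcoholUse -> Age <- Smoking
The empty set is not sufficient: P1 (BloodPressure <- AlcoholUse -> Cholesterol -> Smoking) has no collider blocking it and no conditioned non-collider, so it is open.
Try {AlcoholUse}:
  P1: blocked at fork node AlcoholUse ∈ conditioning set.
  P2: blocked at fork node AlcoholUse ∈ conditioning set.
{AlcoholUse} contains no descendant of BloodPressure and blocks every backdoor path.
{AlcoholUse} is the unique smallest valid adjustment set.

{AlcoholUse}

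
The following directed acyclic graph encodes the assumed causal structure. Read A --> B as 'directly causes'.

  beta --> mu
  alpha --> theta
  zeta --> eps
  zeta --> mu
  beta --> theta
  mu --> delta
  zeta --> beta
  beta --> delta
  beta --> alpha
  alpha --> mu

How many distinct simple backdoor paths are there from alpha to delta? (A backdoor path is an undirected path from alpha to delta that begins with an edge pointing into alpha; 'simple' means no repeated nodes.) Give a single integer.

A backdoor path from alpha to delta is any simple undirected path whose first edge points into alpha (i.e. leaves alpha via a parent).
Parents of alpha: {beta}.
Enumerating:
  P1: alpha <- beta <- zeta -> mu -> delta
  P2: alpha <- beta -> mu -> delta
  P3: alpha <- beta -> delta
That exhausts the simple backdoor paths. Count: 3.

3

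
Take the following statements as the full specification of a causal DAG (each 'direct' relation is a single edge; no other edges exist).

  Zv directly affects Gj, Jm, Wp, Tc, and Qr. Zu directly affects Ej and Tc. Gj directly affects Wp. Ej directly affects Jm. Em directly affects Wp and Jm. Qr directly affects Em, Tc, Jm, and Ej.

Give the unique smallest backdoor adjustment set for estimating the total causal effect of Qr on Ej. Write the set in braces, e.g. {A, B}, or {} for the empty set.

Variables eligible for adjustment (non-descendants of Qr, excluding Qr and Ej): {Gj, Zu, Zv}.
Backdoor paths from Qr to Ej:
  P1: Qr <- Zv -> Gj -> Wp <- Em -> Jm <- Ej
  P2: Qr <- Zv -> Tc <- Zu -> Ej
  P3: Qr <- Zv -> Wp <- Em -> Jm <- Ej
  P4: Qr <- Zv -> Jm <- Ej
Each backdoor path contains an unconditioned collider, so every path is already blocked with the empty conditioning set:
  P1: blocked at collider Wp (neither it nor any descendant is in the conditioning set).
  P2: blocked at collider Tc (neither it nor any descendant is in the conditioning set).
  P3: blocked at collider Wp (neither it nor any descendant is in the conditioning set).
  P4: blocked at collider Jm (neither it nor any descendant is in the conditioning set).
The empty set is therefore the unique smallest valid set.

{}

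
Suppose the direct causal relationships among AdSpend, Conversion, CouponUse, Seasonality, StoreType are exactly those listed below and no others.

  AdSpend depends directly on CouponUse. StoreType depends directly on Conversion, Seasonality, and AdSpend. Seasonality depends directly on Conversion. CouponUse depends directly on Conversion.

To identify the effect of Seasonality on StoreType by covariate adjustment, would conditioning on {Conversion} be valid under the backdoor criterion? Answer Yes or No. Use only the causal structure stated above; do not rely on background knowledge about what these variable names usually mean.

Yes

Backdoor paths from Seasonality to StoreType (paths whose first edge points into Seasonality):
  P1: Seasonality <- Conversion -> CouponUse -> AdSpend -> StoreType
  P2: Seasonality <- Conversion -> StoreType
Condition 1 (no descendant of Seasonality in the set): holds — descendants of Seasonality are {StoreType}; none are in {Conversion}.
Condition 2 (every backdoor path blocked by {Conversion}):
  P1: blocked at fork node Conversion ∈ conditioning set.
  P2: blocked at fork node Conversion ∈ conditioning set.
{Conversion} satisfies the backdoor criterion.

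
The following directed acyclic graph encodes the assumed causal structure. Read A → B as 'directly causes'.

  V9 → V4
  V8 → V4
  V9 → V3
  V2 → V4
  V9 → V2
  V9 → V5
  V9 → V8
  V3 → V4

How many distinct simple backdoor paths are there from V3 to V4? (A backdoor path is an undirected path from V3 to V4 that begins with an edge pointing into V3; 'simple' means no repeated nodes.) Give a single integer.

3

A backdoor path from V3 to V4 is any simple undirected path whose first edge points into V3 (i.e. leaves V3 via a parent).
Parents of V3: {V9}.
Enumerating:
  P1: V3 <- V9 -> V8 -> V4
  P2: V3 <- V9 -> V2 -> V4
  P3: V3 <- V9 -> V4
That exhausts the simple backdoor paths. Count: 3.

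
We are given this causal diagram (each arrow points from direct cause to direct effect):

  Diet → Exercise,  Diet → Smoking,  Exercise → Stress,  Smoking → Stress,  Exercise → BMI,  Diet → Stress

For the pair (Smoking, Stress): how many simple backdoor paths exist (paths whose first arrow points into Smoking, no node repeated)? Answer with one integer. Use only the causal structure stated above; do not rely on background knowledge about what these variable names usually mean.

A backdoor path from Smoking to Stress is any simple undirected path whose first edge points into Smoking (i.e. leaves Smoking via a parent).
Parents of Smoking: {Diet}.
Enumerating:
  P1: Smoking <- Diet -> Exercise -> Stress
  P2: Smoking <- Diet -> Stress
That exhausts the simple backdoor paths. Count: 2.

2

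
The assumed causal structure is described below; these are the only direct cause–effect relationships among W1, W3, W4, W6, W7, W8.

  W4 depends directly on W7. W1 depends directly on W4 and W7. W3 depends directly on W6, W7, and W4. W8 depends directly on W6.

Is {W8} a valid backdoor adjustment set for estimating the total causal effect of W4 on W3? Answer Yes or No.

Backdoor paths from W4 to W3 (paths whose first edge points into W4):
  P1: W4 <- W7 -> W3
Condition 1 (no descendant of W4 in the set): holds — descendants of W4 are {W1, W3}; none are in {W8}.
Condition 2 (every backdoor path blocked by {W8}):
  P1: open — no interior node is in the conditioning set.
{W8} does not satisfy the backdoor criterion.

No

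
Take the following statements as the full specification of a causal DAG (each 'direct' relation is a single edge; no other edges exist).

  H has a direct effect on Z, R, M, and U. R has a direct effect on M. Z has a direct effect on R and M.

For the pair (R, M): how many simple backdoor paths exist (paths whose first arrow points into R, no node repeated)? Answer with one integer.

A backdoor path from R to M is any simple undirected path whose first edge points into R (i.e. leaves R via a parent).
Parents of R: {H, Z}.
Enumerating:
  P1: R <- H -> Z -> M
  P2: R <- H -> M
  P3: R <- Z <- H -> M
  P4: R <- Z -> M
That exhausts the simple backdoor paths. Count: 4.

4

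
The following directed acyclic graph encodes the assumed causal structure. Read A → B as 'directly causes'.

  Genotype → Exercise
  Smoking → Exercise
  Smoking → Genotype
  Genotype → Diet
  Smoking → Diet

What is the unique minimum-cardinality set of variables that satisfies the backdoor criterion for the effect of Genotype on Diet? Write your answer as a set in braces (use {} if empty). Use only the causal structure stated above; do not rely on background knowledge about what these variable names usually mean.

{Smoking}

Variables eligible for adjustment (non-descendants of Genotype, excluding Genotype and Diet): {Smoking}.
Backdoor paths from Genotype to Diet:
  P1: Genotype <- Smoking -> Diet
The empty set is not sufficient: P1 (Genotype <- Smoking -> Diet) has no collider blocking it and no conditioned non-collider, so it is open.
Try {Smoking}:
  P1: blocked at fork node Smoking ∈ conditioning set.
{Smoking} contains no descendant of Genotype and blocks every backdoor path.
{Smoking} is the unique smallest valid adjustment set.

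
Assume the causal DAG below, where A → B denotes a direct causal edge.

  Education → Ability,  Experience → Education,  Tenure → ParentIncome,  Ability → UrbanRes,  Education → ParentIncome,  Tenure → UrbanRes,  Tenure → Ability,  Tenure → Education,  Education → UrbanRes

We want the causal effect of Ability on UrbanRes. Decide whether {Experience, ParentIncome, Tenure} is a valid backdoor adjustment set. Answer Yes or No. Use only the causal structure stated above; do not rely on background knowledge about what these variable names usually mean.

No

Backdoor paths from Ability to UrbanRes (paths whose first edge points into Ability):
  P1: Ability <- Tenure -> Education -> UrbanRes
  P2: Ability <- Tenure -> ParentIncome <- Education -> UrbanRes
  P3: Ability <- Tenure -> UrbanRes
  P4: Ability <- Education <- Tenure -> UrbanRes
  P5: Ability <- Education -> ParentIncome <- Tenure -> UrbanRes
  P6: Ability <- Education -> UrbanRes
Condition 1 (no descendant of Ability in the set): holds — descendants of Ability are {UrbanRes}; none are in {Experience, ParentIncome, Tenure}.
Condition 2 (every backdoor path blocked by {Experience, ParentIncome, Tenure}):
  P1: blocked at fork node Tenure ∈ conditioning set.
  P2: blocked at fork node Tenure ∈ conditioning set.
  P3: blocked at fork node Tenure ∈ conditioning set.
  P4: blocked at fork node Tenure ∈ conditioning set.
  P5: blocked at fork node Tenure ∈ conditioning set.
  P6: open — no interior node is in the conditioning set.
{Experience, ParentIncome, Tenure} does not satisfy the backdoor criterion.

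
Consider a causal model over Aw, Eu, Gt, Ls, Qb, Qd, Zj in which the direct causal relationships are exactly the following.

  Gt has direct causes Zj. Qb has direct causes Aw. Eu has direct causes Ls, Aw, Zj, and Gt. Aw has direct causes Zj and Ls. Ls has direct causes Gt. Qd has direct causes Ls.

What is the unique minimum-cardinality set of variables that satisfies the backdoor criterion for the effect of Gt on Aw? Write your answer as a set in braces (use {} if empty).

{Zj}

Variables eligible for adjustment (non-descendants of Gt, excluding Gt and Aw): {Zj}.
Backdoor paths from Gt to Aw:
  P1: Gt <- Zj -> Aw
  P2: Gt <- Zj -> Eu <- Ls -> Aw
  P3: Gt <- Zj -> Eu <- Aw
The empty set is not sufficient: P1 (Gt <- Zj -> Aw) has no collider blocking it and no conditioned non-collider, so it is open.
Try {Zj}:
  P1: blocked at fork node Zj ∈ conditioning set.
  P2: blocked at fork node Zj ∈ conditioning set.
  P3: blocked at fork node Zj ∈ conditioning set.
{Zj} contains no descendant of Gt and blocks every backdoor path.
{Zj} is the unique smallest valid adjustment set.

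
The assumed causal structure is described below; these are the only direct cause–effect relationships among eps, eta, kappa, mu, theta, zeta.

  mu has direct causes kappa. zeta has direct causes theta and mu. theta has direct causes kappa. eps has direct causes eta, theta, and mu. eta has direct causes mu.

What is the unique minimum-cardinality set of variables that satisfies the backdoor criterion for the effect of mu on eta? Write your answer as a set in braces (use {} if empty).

{}

Variables eligible for adjustment (non-descendants of mu, excluding mu and eta): {kappa, theta}.
Backdoor paths from mu to eta:
  P1: mu <- kappa -> theta -> eps <- eta
Each backdoor path contains an unconditioned collider, so every path is already blocked with the empty conditioning set:
  P1: blocked at collider eps (neither it nor any descendant is in the conditioning set).
The empty set is therefore the unique smallest valid set.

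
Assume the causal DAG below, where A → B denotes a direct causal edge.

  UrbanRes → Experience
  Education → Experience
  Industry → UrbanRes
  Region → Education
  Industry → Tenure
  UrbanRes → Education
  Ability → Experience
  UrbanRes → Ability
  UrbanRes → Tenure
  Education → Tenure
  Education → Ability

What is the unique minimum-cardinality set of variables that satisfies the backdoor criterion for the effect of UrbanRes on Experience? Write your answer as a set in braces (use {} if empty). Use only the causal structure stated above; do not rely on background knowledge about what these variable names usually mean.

{}

Variables eligible for adjustment (non-descendants of UrbanRes, excluding UrbanRes and Experience): {Industry, Region}.
Backdoor paths from UrbanRes to Experience:
  P1: UrbanRes <- Industry -> Tenure <- Education -> Ability -> Experience
  P2: UrbanRes <- Industry -> Tenure <- Education -> Experience
Each backdoor path contains an unconditioned collider, so every path is already blocked with the empty conditioning set:
  P1: blocked at collider Tenure (neither it nor any descendant is in the conditioning set).
  P2: blocked at collider Tenure (neither it nor any descendant is in the conditioning set).
The empty set is therefore the unique smallest valid set.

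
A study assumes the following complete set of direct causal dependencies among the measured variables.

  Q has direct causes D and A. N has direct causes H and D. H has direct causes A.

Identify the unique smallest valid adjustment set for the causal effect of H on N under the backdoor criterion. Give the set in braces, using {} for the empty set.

{}

Variables eligible for adjustment (non-descendants of H, excluding H and N): {A, D, Q}.
Backdoor paths from H to N:
  P1: H <- A -> Q <- D -> N
Each backdoor path contains an unconditioned collider, so every path is already blocked with the empty conditioning set:
  P1: blocked at collider Q (neither it nor any descendant is in the conditioning set).
The empty set is therefore the unique smallest valid set.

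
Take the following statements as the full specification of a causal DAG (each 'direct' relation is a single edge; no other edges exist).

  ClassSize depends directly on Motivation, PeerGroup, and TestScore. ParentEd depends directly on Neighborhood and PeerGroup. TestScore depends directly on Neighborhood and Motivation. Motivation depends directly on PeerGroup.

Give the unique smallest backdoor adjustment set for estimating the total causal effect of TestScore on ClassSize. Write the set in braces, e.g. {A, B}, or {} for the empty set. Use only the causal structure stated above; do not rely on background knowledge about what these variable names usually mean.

{Motivation}

Variables eligible for adjustment (non-descendants of TestScore, excluding TestScore and ClassSize): {Motivation, Neighborhood, ParentEd, PeerGroup}.
Backdoor paths from TestScore to ClassSize:
  P1: TestScore <- Neighborhood -> ParentEd <- PeerGroup -> Motivation -> ClassSize
  P2: TestScore <- Neighborhood -> ParentEd <- PeerGroup -> ClassSize
  P3: TestScore <- Motivation <- PeerGroup -> ClassSize
  P4: TestScore <- Motivation -> ClassSize
The empty set is not sufficient: P3 (TestScore <- Motivation <- PeerGroup -> ClassSize) has no collider blocking it and no conditioned non-collider, so it is open.
Try {Motivation}:
  P1: blocked at collider ParentEd (neither it nor any descendant is in the conditioning set).
  P2: blocked at collider ParentEd (neither it nor any descendant is in the conditioning set).
  P3: blocked at chain node Motivation ∈ conditioning set.
  P4: blocked at fork node Motivation ∈ conditioning set.
{Motivation} contains no descendant of TestScore and blocks every backdoor path.
No other singleton works — e.g. {PeerGroup} leaves P4 open — so {Motivation} is the unique smallest valid adjustment set.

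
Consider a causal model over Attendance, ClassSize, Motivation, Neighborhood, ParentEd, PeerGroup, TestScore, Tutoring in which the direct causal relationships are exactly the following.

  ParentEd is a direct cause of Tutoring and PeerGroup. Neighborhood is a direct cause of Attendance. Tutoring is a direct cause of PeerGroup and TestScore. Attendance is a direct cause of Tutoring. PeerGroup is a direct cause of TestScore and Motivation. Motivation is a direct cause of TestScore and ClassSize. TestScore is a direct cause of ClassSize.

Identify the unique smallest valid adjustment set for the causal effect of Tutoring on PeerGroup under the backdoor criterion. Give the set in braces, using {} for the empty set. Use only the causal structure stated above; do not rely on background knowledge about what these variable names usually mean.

{ParentEd}

Variables eligible for adjustment (non-descendants of Tutoring, excluding Tutoring and PeerGroup): {Attendance, Neighborhood, ParentEd}.
Backdoor paths from Tutoring to PeerGroup:
  P1: Tutoring <- ParentEd -> PeerGroup
The empty set is not sufficient: P1 (Tutoring <- ParentEd -> PeerGroup) has no collider blocking it and no conditioned non-collider, so it is open.
Try {ParentEd}:
  P1: blocked at fork node ParentEd ∈ conditioning set.
{ParentEd} contains no descendant of Tutoring and blocks every backdoor path.
No other singleton works — e.g. {Neighborhood} leaves P1 open — so {ParentEd} is the unique smallest valid adjustment set.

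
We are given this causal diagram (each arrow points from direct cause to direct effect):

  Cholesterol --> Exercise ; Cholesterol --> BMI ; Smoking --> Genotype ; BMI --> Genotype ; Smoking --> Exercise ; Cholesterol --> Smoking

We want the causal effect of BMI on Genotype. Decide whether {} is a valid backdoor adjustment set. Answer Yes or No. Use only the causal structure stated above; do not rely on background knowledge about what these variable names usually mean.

Backdoor paths from BMI to Genotype (paths whose first edge points into BMI):
  P1: BMI <- Cholesterol -> Smoking -> Genotype
  P2: BMI <- Cholesterol -> Exercise <- Smoking -> Genotype
Condition 1 (no descendant of BMI in the set): holds — descendants of BMI are {Genotype}; none are in {}.
Condition 2 (every backdoor path blocked by {}):
  P1: open — no interior node is in the conditioning set.
  P2: blocked at collider Exercise (neither it nor any descendant is in the conditioning set).
{} does not satisfy the backdoor criterion.

No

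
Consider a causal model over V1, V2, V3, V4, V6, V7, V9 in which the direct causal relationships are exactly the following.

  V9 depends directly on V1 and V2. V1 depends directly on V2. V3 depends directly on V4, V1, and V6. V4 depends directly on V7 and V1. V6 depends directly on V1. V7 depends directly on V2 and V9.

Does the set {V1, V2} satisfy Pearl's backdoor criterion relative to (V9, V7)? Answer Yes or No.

Backdoor paths from V9 to V7 (paths whose first edge points into V9):
  P1: V9 <- V2 -> V1 -> V6 -> V3 <- V4 <- V7
  P2: V9 <- V2 -> V1 -> V4 <- V7
  P3: V9 <- V2 -> V1 -> V3 <- V4 <- V7
  P4: V9 <- V2 -> V7
  P5: V9 <- V1 <- V2 -> V7
  P6: V9 <- V1 -> V6 -> V3 <- V4 <- V7
  P7: V9 <- V1 -> V4 <- V7
  P8: V9 <- V1 -> V3 <- V4 <- V7
Condition 1 (no descendant of V9 in the set): holds — descendants of V9 are {V3, V4, V7}; none are in {V1, V2}.
Condition 2 (every backdoor path blocked by {V1, V2}):
  P1: blocked at fork node V2 ∈ conditioning set.
  P2: blocked at fork node V2 ∈ conditioning set.
  P3: blocked at fork node V2 ∈ conditioning set.
  P4: blocked at fork node V2 ∈ conditioning set.
  P5: blocked at chain node V1 ∈ conditioning set.
  P6: blocked at fork node V1 ∈ conditioning set.
  P7: blocked at fork node V1 ∈ conditioning set.
  P8: blocked at fork node V1 ∈ conditioning set.
{V1, V2} satisfies the backdoor criterion.

Yes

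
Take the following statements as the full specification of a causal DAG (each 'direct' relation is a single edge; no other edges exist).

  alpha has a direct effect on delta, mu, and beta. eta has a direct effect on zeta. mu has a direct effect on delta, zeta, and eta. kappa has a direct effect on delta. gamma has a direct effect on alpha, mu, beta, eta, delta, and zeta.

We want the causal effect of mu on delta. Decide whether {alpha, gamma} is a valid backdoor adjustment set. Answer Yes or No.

Yes

Backdoor paths from mu to delta (paths whose first edge points into mu):
  P1: mu <- gamma -> alpha -> delta
  P2: mu <- gamma -> delta
  P3: mu <- gamma -> beta <- alpha -> delta
  P4: mu <- alpha <- gamma -> delta
  P5: mu <- alpha -> delta
  P6: mu <- alpha -> beta <- gamma -> delta
Condition 1 (no descendant of mu in the set): holds — descendants of mu are {delta, eta, zeta}; none are in {alpha, gamma}.
Condition 2 (every backdoor path blocked by {alpha, gamma}):
  P1: blocked at fork node gamma ∈ conditioning set.
  P2: blocked at fork node gamma ∈ conditioning set.
  P3: blocked at fork node gamma ∈ conditioning set.
  P4: blocked at chain node alpha ∈ conditioning set.
  P5: blocked at fork node alpha ∈ conditioning set.
  P6: blocked at fork node alpha ∈ conditioning set.
{alpha, gamma} satisfies the backdoor criterion.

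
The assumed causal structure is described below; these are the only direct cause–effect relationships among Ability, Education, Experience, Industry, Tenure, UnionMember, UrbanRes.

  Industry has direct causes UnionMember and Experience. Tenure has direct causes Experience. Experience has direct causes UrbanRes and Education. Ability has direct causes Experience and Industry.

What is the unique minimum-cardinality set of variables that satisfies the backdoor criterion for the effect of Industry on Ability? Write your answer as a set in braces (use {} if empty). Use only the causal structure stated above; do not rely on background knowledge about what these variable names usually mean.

{Experience}

Variables eligible for adjustment (non-descendants of Industry, excluding Industry and Ability): {Education, Experience, Tenure, UnionMember, UrbanRes}.
Backdoor paths from Industry to Ability:
  P1: Industry <- Experience -> Ability
The empty set is not sufficient: P1 (Industry <- Experience -> Ability) has no collider blocking it and no conditioned non-collider, so it is open.
Try {Experience}:
  P1: blocked at fork node Experience ∈ conditioning set.
{Experience} contains no descendant of Industry and blocks every backdoor path.
No other singleton works — e.g. {UrbanRes} leaves P1 open — so {Experience} is the unique smallest valid adjustment set.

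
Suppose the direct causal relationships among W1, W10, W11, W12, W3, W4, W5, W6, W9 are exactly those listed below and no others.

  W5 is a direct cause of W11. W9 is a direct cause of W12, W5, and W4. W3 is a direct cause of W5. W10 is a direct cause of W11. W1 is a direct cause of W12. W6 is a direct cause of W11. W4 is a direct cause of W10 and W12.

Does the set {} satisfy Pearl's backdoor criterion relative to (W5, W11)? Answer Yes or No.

No

Backdoor paths from W5 to W11 (paths whose first edge points into W5):
  P1: W5 <- W9 -> W4 -> W10 -> W11
  P2: W5 <- W9 -> W12 <- W4 -> W10 -> W11
Condition 1 (no descendant of W5 in the set): holds — descendants of W5 are {W11}; none are in {}.
Condition 2 (every backdoor path blocked by {}):
  P1: open — no interior node is in the conditioning set.
  P2: blocked at collider W12 (neither it nor any descendant is in the conditioning set).
{} does not satisfy the backdoor criterion.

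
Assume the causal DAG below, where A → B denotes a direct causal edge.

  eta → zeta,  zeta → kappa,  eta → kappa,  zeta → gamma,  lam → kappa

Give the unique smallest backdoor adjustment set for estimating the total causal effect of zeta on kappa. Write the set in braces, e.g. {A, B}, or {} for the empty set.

Variables eligible for adjustment (non-descendants of zeta, excluding zeta and kappa): {eta, lam}.
Backdoor paths from zeta to kappa:
  P1: zeta <- eta -> kappa
The empty set is not sufficient: P1 (zeta <- eta -> kappa) has no collider blocking it and no conditioned non-collider, so it is open.
Try {eta}:
  P1: blocked at fork node eta ∈ conditioning set.
{eta} contains no descendant of zeta and blocks every backdoor path.
No other singleton works — e.g. {lam} leaves P1 open — so {eta} is the unique smallest valid adjustment set.

{eta}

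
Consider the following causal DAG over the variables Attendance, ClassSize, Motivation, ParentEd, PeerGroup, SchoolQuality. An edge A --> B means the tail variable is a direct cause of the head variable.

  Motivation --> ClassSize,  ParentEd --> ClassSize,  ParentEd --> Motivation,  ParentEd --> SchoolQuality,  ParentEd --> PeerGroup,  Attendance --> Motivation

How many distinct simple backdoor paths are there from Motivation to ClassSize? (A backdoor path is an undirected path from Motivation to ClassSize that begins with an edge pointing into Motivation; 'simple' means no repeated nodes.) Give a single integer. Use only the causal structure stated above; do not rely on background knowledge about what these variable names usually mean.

A backdoor path from Motivation to ClassSize is any simple undirected path whose first edge points into Motivation (i.e. leaves Motivation via a parent).
Parents of Motivation: {Attendance, ParentEd}.
Enumerating:
  P1: Motivation <- ParentEd -> ClassSize
That exhausts the simple backdoor paths. Count: 1.

1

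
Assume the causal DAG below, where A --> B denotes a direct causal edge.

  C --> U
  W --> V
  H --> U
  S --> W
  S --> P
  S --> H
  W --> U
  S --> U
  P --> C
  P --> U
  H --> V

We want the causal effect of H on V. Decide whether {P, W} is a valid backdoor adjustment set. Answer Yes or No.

Backdoor paths from H to V (paths whose first edge points into H):
  P1: H <- S -> P -> C -> U <- W -> V
  P2: H <- S -> P -> U <- W -> V
  P3: H <- S -> W -> V
  P4: H <- S -> U <- W -> V
Condition 1 (no descendant of H in the set): holds — descendants of H are {U, V}; none are in {P, W}.
Condition 2 (every backdoor path blocked by {P, W}):
  P1: blocked at chain node P ∈ conditioning set.
  P2: blocked at chain node P ∈ conditioning set.
  P3: blocked at chain node W ∈ conditioning set.
  P4: blocked at collider U (neither it nor any descendant is in the conditioning set).
{P, W} satisfies the backdoor criterion.

Yes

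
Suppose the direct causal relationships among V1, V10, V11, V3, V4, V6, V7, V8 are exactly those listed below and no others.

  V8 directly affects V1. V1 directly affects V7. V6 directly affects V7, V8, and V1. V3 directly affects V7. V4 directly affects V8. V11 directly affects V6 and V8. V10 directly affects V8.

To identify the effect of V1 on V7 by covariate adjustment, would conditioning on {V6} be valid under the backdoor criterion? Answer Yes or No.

Backdoor paths from V1 to V7 (paths whose first edge points into V1):
  P1: V1 <- V6 -> V7
  P2: V1 <- V8 <- V11 -> V6 -> V7
  P3: V1 <- V8 <- V6 -> V7
Condition 1 (no descendant of V1 in the set): holds — descendants of V1 are {V7}; none are in {V6}.
Condition 2 (every backdoor path blocked by {V6}):
  P1: blocked at fork node V6 ∈ conditioning set.
  P2: blocked at chain node V6 ∈ conditioning set.
  P3: blocked at fork node V6 ∈ conditioning set.
{V6} satisfies the backdoor criterion.

Yes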